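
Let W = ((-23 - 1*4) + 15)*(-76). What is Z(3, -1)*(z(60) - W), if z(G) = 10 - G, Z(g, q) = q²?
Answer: -962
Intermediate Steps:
W = 912 (W = ((-23 - 4) + 15)*(-76) = (-27 + 15)*(-76) = -12*(-76) = 912)
Z(3, -1)*(z(60) - W) = (-1)²*((10 - 1*60) - 1*912) = 1*((10 - 60) - 912) = 1*(-50 - 912) = 1*(-962) = -962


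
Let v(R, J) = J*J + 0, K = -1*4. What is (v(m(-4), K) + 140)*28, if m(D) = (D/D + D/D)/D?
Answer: 4368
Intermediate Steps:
K = -4
m(D) = 2/D (m(D) = (1 + 1)/D = 2/D)
v(R, J) = J² (v(R, J) = J² + 0 = J²)
(v(m(-4), K) + 140)*28 = ((-4)² + 140)*28 = (16 + 140)*28 = 156*28 = 4368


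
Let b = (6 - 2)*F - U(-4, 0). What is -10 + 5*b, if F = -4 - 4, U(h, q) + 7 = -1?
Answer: -130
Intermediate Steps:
U(h, q) = -8 (U(h, q) = -7 - 1 = -8)
F = -8
b = -24 (b = (6 - 2)*(-8) - 1*(-8) = 4*(-8) + 8 = -32 + 8 = -24)
-10 + 5*b = -10 + 5*(-24) = -10 - 120 = -130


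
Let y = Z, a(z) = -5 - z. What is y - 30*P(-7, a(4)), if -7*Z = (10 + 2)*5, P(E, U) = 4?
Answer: -900/7 ≈ -128.57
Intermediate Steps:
Z = -60/7 (Z = -(10 + 2)*5/7 = -12*5/7 = -1/7*60 = -60/7 ≈ -8.5714)
y = -60/7 ≈ -8.5714
y - 30*P(-7, a(4)) = -60/7 - 30*4 = -60/7 - 120 = -900/7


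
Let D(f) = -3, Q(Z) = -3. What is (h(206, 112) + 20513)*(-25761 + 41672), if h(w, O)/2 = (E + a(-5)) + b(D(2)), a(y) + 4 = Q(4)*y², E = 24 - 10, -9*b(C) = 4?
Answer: 2918697929/9 ≈ 3.2430e+8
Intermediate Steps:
b(C) = -4/9 (b(C) = -⅑*4 = -4/9)
E = 14
a(y) = -4 - 3*y²
h(w, O) = -1178/9 (h(w, O) = 2*((14 + (-4 - 3*(-5)²)) - 4/9) = 2*((14 + (-4 - 3*25)) - 4/9) = 2*((14 + (-4 - 75)) - 4/9) = 2*((14 - 79) - 4/9) = 2*(-65 - 4/9) = 2*(-589/9) = -1178/9)
(h(206, 112) + 20513)*(-25761 + 41672) = (-1178/9 + 20513)*(-25761 + 41672) = (183439/9)*15911 = 2918697929/9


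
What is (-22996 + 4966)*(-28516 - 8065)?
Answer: 659555430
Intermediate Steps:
(-22996 + 4966)*(-28516 - 8065) = -18030*(-36581) = 659555430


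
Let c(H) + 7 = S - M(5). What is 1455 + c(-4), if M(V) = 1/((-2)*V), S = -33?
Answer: 14151/10 ≈ 1415.1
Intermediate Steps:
M(V) = -1/(2*V)
c(H) = -399/10 (c(H) = -7 + (-33 - (-1)/(2*5)) = -7 + (-33 - 1*(-1/10)) = -7 + (-33 + 1/10) = -7 - 329/10 = -399/10)
1455 + c(-4) = 1455 - 399/10 = 14151/10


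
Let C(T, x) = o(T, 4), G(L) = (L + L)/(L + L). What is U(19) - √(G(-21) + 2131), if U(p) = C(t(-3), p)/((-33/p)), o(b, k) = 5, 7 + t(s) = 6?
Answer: -95/33 - 2*√533 ≈ -49.052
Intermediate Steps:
t(s) = -1 (t(s) = -7 + 6 = -1)
G(L) = 1 (G(L) = (2*L)/((2*L)) = (2*L)*(1/(2*L)) = 1)
C(T, x) = 5
U(p) = -5*p/33 (U(p) = 5/((-33/p)) = 5*(-p/33) = -5*p/33)
U(19) - √(G(-21) + 2131) = -5/33*19 - √(1 + 2131) = -95/33 - √2132 = -95/33 - 2*√533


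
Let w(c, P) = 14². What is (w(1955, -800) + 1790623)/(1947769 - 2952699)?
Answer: -1790819/1004930 ≈ -1.7820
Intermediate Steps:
w(c, P) = 196
(w(1955, -800) + 1790623)/(1947769 - 2952699) = (196 + 1790623)/(1947769 - 2952699) = 1790819/(-1004930) = 1790819*(-1/1004930) = -1790819/1004930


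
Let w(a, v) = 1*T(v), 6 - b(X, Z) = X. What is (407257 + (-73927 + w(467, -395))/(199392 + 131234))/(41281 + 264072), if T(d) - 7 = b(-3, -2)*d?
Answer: 134649675407/100957640978 ≈ 1.3337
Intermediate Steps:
b(X, Z) = 6 - X
T(d) = 7 + 9*d (T(d) = 7 + (6 - 1*(-3))*d = 7 + (6 + 3)*d = 7 + 9*d)
w(a, v) = 7 + 9*v (w(a, v) = 1*(7 + 9*v) = 7 + 9*v)
(407257 + (-73927 + w(467, -395))/(199392 + 131234))/(41281 + 264072) = (407257 + (-73927 + (7 + 9*(-395)))/(199392 + 131234))/(41281 + 264072) = (407257 + (-73927 + (7 - 3555))/330626)/305353 = (407257 + (-73927 - 3548)*(1/330626))*(1/305353) = (407257 - 77475*1/330626)*(1/305353) = (407257 - 77475/330626)*(1/305353) = (134649675407/330626)*(1/305353) = 134649675407/100957640978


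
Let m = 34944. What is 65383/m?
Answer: 65383/34944 ≈ 1.8711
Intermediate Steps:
65383/m = 65383/34944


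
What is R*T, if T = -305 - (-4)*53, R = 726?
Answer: -67518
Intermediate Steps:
T = -93 (T = -305 - 1*(-212) = -305 + 212 = -93)
R*T = 726*(-93) = -67518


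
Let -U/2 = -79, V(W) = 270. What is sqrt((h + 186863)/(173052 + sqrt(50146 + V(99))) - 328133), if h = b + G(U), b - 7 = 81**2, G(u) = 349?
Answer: sqrt(-14195969534 - 328133*sqrt(3151))/sqrt(43263 + sqrt(3151)) ≈ 572.83*I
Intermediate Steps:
U = 158 (U = -2*(-79) = 158)
b = 6568 (b = 7 + 81**2 = 7 + 6561 = 6568)
h = 6917 (h = 6568 + 349 = 6917)
sqrt((h + 186863)/(173052 + sqrt(50146 + V(99))) - 328133) = sqrt((6917 + 186863)/(173052 + sqrt(50146 + 270)) - 328133) = sqrt(193780/(173052 + sqrt(50416)) - 328133) = sqrt(193780/(173052 + 4*sqrt(3151)) - 328133) = sqrt(-328133 + 193780/(173052 + 4*sqrt(3151)))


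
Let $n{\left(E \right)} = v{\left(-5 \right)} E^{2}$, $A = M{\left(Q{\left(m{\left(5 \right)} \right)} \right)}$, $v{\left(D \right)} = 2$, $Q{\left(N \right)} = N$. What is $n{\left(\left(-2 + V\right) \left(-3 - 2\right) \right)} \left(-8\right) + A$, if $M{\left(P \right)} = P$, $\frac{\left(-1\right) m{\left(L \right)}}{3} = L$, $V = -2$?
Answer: $-6415$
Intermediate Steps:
$m{\left(L \right)} = - 3 L$
$A = -15$ ($A = \left(-3\right) 5 = -15$)
$n{\left(E \right)} = 2 E^{2}$
$n{\left(\left(-2 + V\right) \left(-3 - 2\right) \right)} \left(-8\right) + A = 2 \left(\left(-2 - 2\right) \left(-3 - 2\right)\right)^{2} \left(-8\right) - 15 = 2 \left(\left(-4\right) \left(-5\right)\right)^{2} \left(-8\right) - 15 = 2 \cdot 20^{2} \left(-8\right) - 15 = 2 \cdot 400 \left(-8\right) - 15 = 800 \left(-8\right) - 15 = -6400 - 15 = -6415$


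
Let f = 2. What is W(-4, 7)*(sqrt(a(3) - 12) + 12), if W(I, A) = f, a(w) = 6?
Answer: 24 + 2*I*sqrt(6) ≈ 24.0 + 4.899*I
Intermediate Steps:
W(I, A) = 2
W(-4, 7)*(sqrt(a(3) - 12) + 12) = 2*(sqrt(6 - 12) + 12) = 2*(sqrt(-6) + 12) = 2*(I*sqrt(6) + 12) = 2*(12 + I*sqrt(6)) = 24 + 2*I*sqrt(6)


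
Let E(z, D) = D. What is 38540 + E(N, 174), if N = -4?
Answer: 38714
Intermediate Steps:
38540 + E(N, 174) = 38540 + 174 = 38714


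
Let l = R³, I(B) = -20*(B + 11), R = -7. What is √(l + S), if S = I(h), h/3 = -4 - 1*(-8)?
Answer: I*√803 ≈ 28.337*I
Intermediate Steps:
h = 12 (h = 3*(-4 - 1*(-8)) = 3*(-4 + 8) = 3*4 = 12)
I(B) = -220 - 20*B (I(B) = -20*(11 + B) = -220 - 20*B)
S = -460 (S = -220 - 20*12 = -220 - 240 = -460)
l = -343 (l = (-7)³ = -343)
√(l + S) = √(-343 - 460) = √(-803) = I*√803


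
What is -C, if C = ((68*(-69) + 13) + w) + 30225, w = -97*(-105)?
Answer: -35731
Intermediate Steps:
w = 10185
C = 35731 (C = ((68*(-69) + 13) + 10185) + 30225 = ((-4692 + 13) + 10185) + 30225 = (-4679 + 10185) + 30225 = 5506 + 30225 = 35731)
-C = -1*35731 = -35731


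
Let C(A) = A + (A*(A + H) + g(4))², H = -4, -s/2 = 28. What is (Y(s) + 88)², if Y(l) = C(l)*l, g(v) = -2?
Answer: 398744206927041600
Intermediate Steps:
s = -56 (s = -2*28 = -56)
C(A) = A + (-2 + A*(-4 + A))² (C(A) = A + (A*(A - 4) - 2)² = A + (A*(-4 + A) - 2)² = A + (-2 + A*(-4 + A))²)
Y(l) = l*(l + (-2 + l² - 4*l)²) (Y(l) = (l + (-2 + l² - 4*l)²)*l = l*(l + (-2 + l² - 4*l)²))
(Y(s) + 88)² = (-56*(-56 + (-2 + (-56)² - 4*(-56))²) + 88)² = (-56*(-56 + (-2 + 3136 + 224)²) + 88)² = (-56*(-56 + 3358²) + 88)² = (-56*(-56 + 11276164) + 88)² = (-56*11276108 + 88)² = (-631462048 + 88)² = (-631461960)² = 398744206927041600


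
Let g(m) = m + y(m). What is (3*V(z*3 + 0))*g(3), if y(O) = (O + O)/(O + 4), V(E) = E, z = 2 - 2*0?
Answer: 486/7 ≈ 69.429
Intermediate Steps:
z = 2 (z = 2 + 0 = 2)
y(O) = 2*O/(4 + O) (y(O) = (2*O)/(4 + O) = 2*O/(4 + O))
g(m) = m + 2*m/(4 + m)
(3*V(z*3 + 0))*g(3) = (3*(2*3 + 0))*(3*(6 + 3)/(4 + 3)) = (3*(6 + 0))*(3*9/7) = (3*6)*(3*(1/7)*9) = 18*(27/7) = 486/7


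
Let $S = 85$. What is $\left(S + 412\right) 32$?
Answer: $15904$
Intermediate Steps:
$\left(S + 412\right) 32 = \left(85 + 412\right) 32 = 497 \cdot 32 = 15904$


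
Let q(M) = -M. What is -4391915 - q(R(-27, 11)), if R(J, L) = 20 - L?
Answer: -4391906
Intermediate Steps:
-4391915 - q(R(-27, 11)) = -4391915 - (-1)*(20 - 1*11) = -4391915 - (-1)*(20 - 11) = -4391915 - (-1)*9 = -4391915 - 1*(-9) = -4391915 + 9 = -4391906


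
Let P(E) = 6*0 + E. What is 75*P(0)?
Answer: 0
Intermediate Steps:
P(E) = E (P(E) = 0 + E = E)
75*P(0) = 75*0 = 0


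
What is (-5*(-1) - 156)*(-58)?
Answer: 8758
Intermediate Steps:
(-5*(-1) - 156)*(-58) = (5 - 156)*(-58) = -151*(-58) = 8758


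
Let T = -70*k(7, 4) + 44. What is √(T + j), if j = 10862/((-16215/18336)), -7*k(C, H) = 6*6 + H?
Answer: 2*I*√86464763305/5405 ≈ 108.81*I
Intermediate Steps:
k(C, H) = -36/7 - H/7 (k(C, H) = -(6*6 + H)/7 = -(36 + H)/7 = -36/7 - H/7)
T = 444 (T = -70*(-36/7 - ⅐*4) + 44 = -70*(-36/7 - 4/7) + 44 = -70*(-40/7) + 44 = 400 + 44 = 444)
j = -66388544/5405 (j = 10862/((-16215*1/18336)) = 10862/(-5405/6112) = 10862*(-6112/5405) = -66388544/5405 ≈ -12283.)
√(T + j) = √(444 - 66388544/5405) = √(-63988724/5405) = 2*I*√86464763305/5405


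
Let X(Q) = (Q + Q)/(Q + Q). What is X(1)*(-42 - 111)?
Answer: -153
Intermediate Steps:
X(Q) = 1 (X(Q) = (2*Q)/((2*Q)) = (2*Q)*(1/(2*Q)) = 1)
X(1)*(-42 - 111) = 1*(-42 - 111) = 1*(-153) = -153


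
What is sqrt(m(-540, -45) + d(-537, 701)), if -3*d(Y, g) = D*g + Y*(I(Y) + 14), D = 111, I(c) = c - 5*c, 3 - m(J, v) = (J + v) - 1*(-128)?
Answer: 3*sqrt(40169) ≈ 601.27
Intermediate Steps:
m(J, v) = -125 - J - v (m(J, v) = 3 - ((J + v) - 1*(-128)) = 3 - ((J + v) + 128) = 3 - (128 + J + v) = 3 + (-128 - J - v) = -125 - J - v)
I(c) = -4*c
d(Y, g) = -37*g - Y*(14 - 4*Y)/3 (d(Y, g) = -(111*g + Y*(-4*Y + 14))/3 = -(111*g + Y*(14 - 4*Y))/3 = -37*g - Y*(14 - 4*Y)/3)
sqrt(m(-540, -45) + d(-537, 701)) = sqrt((-125 - 1*(-540) - 1*(-45)) + (-37*701 - 14/3*(-537) + (4/3)*(-537)**2)) = sqrt((-125 + 540 + 45) + (-25937 + 2506 + (4/3)*288369)) = sqrt(460 + (-25937 + 2506 + 384492)) = sqrt(460 + 361061) = sqrt(361521) = 3*sqrt(40169)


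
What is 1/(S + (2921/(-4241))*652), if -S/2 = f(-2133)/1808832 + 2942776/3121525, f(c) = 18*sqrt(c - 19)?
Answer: -74820985441880668684038139203200/33740688203159637836425334539937871 + 6604305812212057876052500*I*sqrt(538)/33740688203159637836425334539937871 ≈ -0.0022175 + 4.5401e-9*I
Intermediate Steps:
f(c) = 18*sqrt(-19 + c)
S = -5885552/3121525 - 3*I*sqrt(538)/75368 (S = -2*((18*sqrt(-19 - 2133))/1808832 + 2942776/3121525) = -2*((18*sqrt(-2152))*(1/1808832) + 2942776*(1/3121525)) = -2*((18*(2*I*sqrt(538)))*(1/1808832) + 2942776/3121525) = -2*((36*I*sqrt(538))*(1/1808832) + 2942776/3121525) = -2*(3*I*sqrt(538)/150736 + 2942776/3121525) = -2*(2942776/3121525 + 3*I*sqrt(538)/150736) = -5885552/3121525 - 3*I*sqrt(538)/75368 ≈ -1.8855 - 0.00092326*I)
1/(S + (2921/(-4241))*652) = 1/((-5885552/3121525 - 3*I*sqrt(538)/75368) + (2921/(-4241))*652) = 1/((-5885552/3121525 - 3*I*sqrt(538)/75368) + (2921*(-1/4241))*652) = 1/((-5885552/3121525 - 3*I*sqrt(538)/75368) - 2921/4241*652) = 1/((-5885552/3121525 - 3*I*sqrt(538)/75368) - 1904492/4241) = 1/(-5969880016332/13238387525 - 3*I*sqrt(538)/75368)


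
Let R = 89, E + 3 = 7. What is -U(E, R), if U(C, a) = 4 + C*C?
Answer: -20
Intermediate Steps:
E = 4 (E = -3 + 7 = 4)
U(C, a) = 4 + C**2
-U(E, R) = -(4 + 4**2) = -(4 + 16) = -1*20 = -20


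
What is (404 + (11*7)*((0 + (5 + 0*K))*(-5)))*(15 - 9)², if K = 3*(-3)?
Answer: -54756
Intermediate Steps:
K = -9
(404 + (11*7)*((0 + (5 + 0*K))*(-5)))*(15 - 9)² = (404 + (11*7)*((0 + (5 + 0*(-9)))*(-5)))*(15 - 9)² = (404 + 77*((0 + (5 + 0))*(-5)))*6² = (404 + 77*((0 + 5)*(-5)))*36 = (404 + 77*(5*(-5)))*36 = (404 + 77*(-25))*36 = (404 - 1925)*36 = -1521*36 = -54756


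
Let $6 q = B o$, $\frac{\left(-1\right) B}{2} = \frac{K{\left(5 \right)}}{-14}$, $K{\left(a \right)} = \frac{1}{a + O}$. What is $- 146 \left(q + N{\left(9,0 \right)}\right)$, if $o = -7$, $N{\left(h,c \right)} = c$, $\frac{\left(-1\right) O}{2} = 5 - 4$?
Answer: $\frac{73}{9} \approx 8.1111$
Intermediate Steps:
$O = -2$ ($O = - 2 \left(5 - 4\right) = \left(-2\right) 1 = -2$)
$K{\left(a \right)} = \frac{1}{-2 + a}$ ($K{\left(a \right)} = \frac{1}{a - 2} = \frac{1}{-2 + a}$)
$B = \frac{1}{21}$ ($B = - 2 \frac{1}{\left(-2 + 5\right) \left(-14\right)} = - 2 \cdot \frac{1}{3} \left(- \frac{1}{14}\right) = \left(-2\right) \left(- \frac{1}{42}\right) = \frac{1}{21} \approx 0.047619$)
$q = - \frac{1}{18}$ ($q = \frac{\frac{1}{21} \left(-7\right)}{6} = \frac{1}{6} \left(- \frac{1}{3}\right) = - \frac{1}{18} \approx -0.055556$)
$- 146 \left(q + N{\left(9,0 \right)}\right) = - 146 \left(- \frac{1}{18} + 0\right) = \left(-146\right) \left(- \frac{1}{18}\right) = \frac{73}{9}$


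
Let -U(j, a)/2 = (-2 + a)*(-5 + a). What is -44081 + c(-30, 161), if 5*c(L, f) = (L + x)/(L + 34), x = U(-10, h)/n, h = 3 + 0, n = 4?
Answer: -881649/20 ≈ -44082.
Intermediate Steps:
h = 3
U(j, a) = -2*(-5 + a)*(-2 + a) (U(j, a) = -2*(-2 + a)*(-5 + a) = -2*(-5 + a)*(-2 + a))
x = 1 (x = (-20 - 2*3² + 14*3)/4 = (-20 - 2*9 + 42)*(¼) = (-20 - 18 + 42)*(¼) = 4*(¼) = 1)
c(L, f) = (1 + L)/(5*(34 + L)) (c(L, f) = ((L + 1)/(L + 34))/5 = ((1 + L)/(34 + L))/5 = (1 + L)/(5*(34 + L)))
-44081 + c(-30, 161) = -44081 + (1 - 30)/(5*(34 - 30)) = -44081 + (⅕)*(-29)/4 = -44081 + (⅕)*(¼)*(-29) = -44081 - 29/20 = -881649/20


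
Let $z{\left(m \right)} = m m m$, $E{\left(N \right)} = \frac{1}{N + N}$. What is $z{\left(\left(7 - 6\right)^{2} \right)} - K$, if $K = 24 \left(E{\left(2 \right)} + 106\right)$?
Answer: $-2549$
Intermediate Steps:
$E{\left(N \right)} = \frac{1}{2 N}$
$z{\left(m \right)} = m^{3}$ ($z{\left(m \right)} = m^{2} m = m^{3}$)
$K = 2550$ ($K = 24 \left(\frac{1}{2 \cdot 2} + 106\right) = 24 \left(\frac{1}{2} \cdot \frac{1}{2} + 106\right) = 24 \left(\frac{1}{4} + 106\right) = 24 \cdot \frac{425}{4} = 2550$)
$z{\left(\left(7 - 6\right)^{2} \right)} - K = \left(\left(7 - 6\right)^{2}\right)^{3} - 2550 = \left(1^{2}\right)^{3} - 2550 = 1^{3} - 2550 = 1 - 2550 = -2549$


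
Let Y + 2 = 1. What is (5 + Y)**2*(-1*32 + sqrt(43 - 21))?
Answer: -512 + 16*sqrt(22) ≈ -436.95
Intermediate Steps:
Y = -1 (Y = -2 + 1 = -1)
(5 + Y)**2*(-1*32 + sqrt(43 - 21)) = (5 - 1)**2*(-1*32 + sqrt(43 - 21)) = 4**2*(-32 + sqrt(22)) = 16*(-32 + sqrt(22)) = -512 + 16*sqrt(22)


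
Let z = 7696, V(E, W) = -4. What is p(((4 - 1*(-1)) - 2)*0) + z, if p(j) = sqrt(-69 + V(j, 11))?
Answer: 7696 + I*sqrt(73) ≈ 7696.0 + 8.544*I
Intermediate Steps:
p(j) = I*sqrt(73) (p(j) = sqrt(-69 - 4) = sqrt(-73) = I*sqrt(73))
p(((4 - 1*(-1)) - 2)*0) + z = I*sqrt(73) + 7696 = 7696 + I*sqrt(73)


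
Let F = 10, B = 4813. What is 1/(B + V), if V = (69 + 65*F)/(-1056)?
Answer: 1056/5081809 ≈ 0.00020780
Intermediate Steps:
V = -719/1056 (V = (69 + 65*10)/(-1056) = (69 + 650)*(-1/1056) = 719*(-1/1056) = -719/1056 ≈ -0.68087)
1/(B + V) = 1/(4813 - 719/1056) = 1/(5081809/1056) = 1056/5081809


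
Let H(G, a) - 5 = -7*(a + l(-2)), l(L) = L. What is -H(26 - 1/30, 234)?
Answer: 1619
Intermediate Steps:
H(G, a) = 19 - 7*a (H(G, a) = 5 - 7*(a - 2) = 5 - 7*(-2 + a) = 5 + (14 - 7*a) = 19 - 7*a)
-H(26 - 1/30, 234) = -(19 - 7*234) = -(19 - 1638) = -1*(-1619) = 1619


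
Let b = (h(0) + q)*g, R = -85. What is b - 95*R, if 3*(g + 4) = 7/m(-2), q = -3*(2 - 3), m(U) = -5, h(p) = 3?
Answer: 40241/5 ≈ 8048.2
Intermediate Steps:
q = 3 (q = -3*(-1) = 3)
g = -67/15 (g = -4 + (7/(-5))/3 = -4 + (7*(-1/5))/3 = -4 + (1/3)*(-7/5) = -4 - 7/15 = -67/15 ≈ -4.4667)
b = -134/5 (b = (3 + 3)*(-67/15) = 6*(-67/15) = -134/5 ≈ -26.800)
b - 95*R = -134/5 - 95*(-85) = -134/5 + 8075 = 40241/5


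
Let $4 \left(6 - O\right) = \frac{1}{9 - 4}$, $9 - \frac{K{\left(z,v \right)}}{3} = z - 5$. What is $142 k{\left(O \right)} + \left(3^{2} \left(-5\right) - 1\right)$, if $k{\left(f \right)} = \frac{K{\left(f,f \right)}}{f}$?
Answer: $\frac{9016}{17} \approx 530.35$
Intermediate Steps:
$K{\left(z,v \right)} = 42 - 3 z$ ($K{\left(z,v \right)} = 27 - 3 \left(z - 5\right) = 27 - 3 \left(-5 + z\right) = 27 - \left(-15 + 3 z\right) = 42 - 3 z$)
$O = \frac{119}{20}$ ($O = 6 - \frac{1}{4 \left(9 - 4\right)} = 6 - \frac{1}{4 \cdot 5} = 6 - \frac{1}{20} = \frac{119}{20} \approx 5.95$)
$k{\left(f \right)} = \frac{42 - 3 f}{f}$
$142 k{\left(O \right)} + \left(3^{2} \left(-5\right) - 1\right) = 142 \left(-3 + \frac{42}{\frac{119}{20}}\right) + \left(3^{2} \left(-5\right) - 1\right) = 142 \left(-3 + 42 \cdot \frac{20}{119}\right) + \left(9 \left(-5\right) - 1\right) = 142 \left(-3 + \frac{120}{17}\right) - 46 = 142 \cdot \frac{69}{17} - 46 = \frac{9798}{17} - 46 = \frac{9016}{17}$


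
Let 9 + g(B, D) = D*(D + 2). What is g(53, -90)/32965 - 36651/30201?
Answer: -323093368/331858655 ≈ -0.97359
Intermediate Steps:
g(B, D) = -9 + D*(2 + D) (g(B, D) = -9 + D*(D + 2) = -9 + D*(2 + D))
g(53, -90)/32965 - 36651/30201 = (-9 + (-90)² + 2*(-90))/32965 - 36651/30201 = (-9 + 8100 - 180)*(1/32965) - 36651*1/30201 = 7911*(1/32965) - 12217/10067 = 7911/32965 - 12217/10067 = -323093368/331858655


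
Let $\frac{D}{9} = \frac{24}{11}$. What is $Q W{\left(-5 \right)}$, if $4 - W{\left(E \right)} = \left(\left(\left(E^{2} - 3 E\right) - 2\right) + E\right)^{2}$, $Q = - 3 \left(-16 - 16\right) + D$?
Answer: $- \frac{1380120}{11} \approx -1.2547 \cdot 10^{5}$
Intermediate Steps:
$D = \frac{216}{11}$ ($D = 9 \cdot \frac{24}{11} = \frac{216}{11} \approx 19.636$)
$Q = \frac{1272}{11}$ ($Q = - 3 \left(-16 - 16\right) + \frac{216}{11} = \left(-3\right) \left(-32\right) + \frac{216}{11} = 96 + \frac{216}{11} = \frac{1272}{11} \approx 115.64$)
$W{\left(E \right)} = 4 - \left(-2 + E^{2} - 2 E\right)^{2}$ ($W{\left(E \right)} = 4 - \left(\left(\left(E^{2} - 3 E\right) - 2\right) + E\right)^{2} = 4 - \left(\left(-2 + E^{2} - 3 E\right) + E\right)^{2} = 4 - \left(-2 + E^{2} - 2 E\right)^{2}$)
$Q W{\left(-5 \right)} = \frac{1272 \left(4 - \left(2 - \left(-5\right)^{2} + 2 \left(-5\right)\right)^{2}\right)}{11} = \frac{1272 \left(4 - \left(2 - 25 - 10\right)^{2}\right)}{11} = \frac{1272 \left(4 - \left(-33\right)^{2}\right)}{11} = \frac{1272 \left(4 - 1089\right)}{11} = \frac{1272}{11} \left(-1085\right) = - \frac{1380120}{11}$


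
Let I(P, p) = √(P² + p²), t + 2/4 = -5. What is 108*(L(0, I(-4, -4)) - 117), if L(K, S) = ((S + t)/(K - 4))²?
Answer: -195453/16 - 297*√2 ≈ -12636.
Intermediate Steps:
t = -11/2 (t = -½ - 5 = -11/2 ≈ -5.5000)
L(K, S) = (-11/2 + S)²/(-4 + K)² (L(K, S) = ((S - 11/2)/(K - 4))² = ((-11/2 + S)/(-4 + K))² = (-11/2 + S)²/(-4 + K)²)
108*(L(0, I(-4, -4)) - 117) = 108*((-11 + 2*√((-4)² + (-4)²))²/(4*(-4 + 0)²) - 117) = 108*((¼)*(-11 + 2*√(16 + 16))²/(-4)² - 117) = 108*((¼)*(-11 + 2*√32)²*(1/16) - 117) = 108*((¼)*(-11 + 2*(4*√2))²*(1/16) - 117) = 108*((¼)*(-11 + 8*√2)²*(1/16) - 117) = 108*((-11 + 8*√2)²/64 - 117) = 108*(-117 + (-11 + 8*√2)²/64) = -12636 + 27*(-11 + 8*√2)²/16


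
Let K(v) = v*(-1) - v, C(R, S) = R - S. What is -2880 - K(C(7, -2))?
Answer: -2862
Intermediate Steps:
K(v) = -2*v (K(v) = -v - v = -2*v)
-2880 - K(C(7, -2)) = -2880 - (-2)*(7 - 1*(-2)) = -2880 - (-2)*(7 + 2) = -2880 - (-2)*9 = -2880 - 1*(-18) = -2880 + 18 = -2862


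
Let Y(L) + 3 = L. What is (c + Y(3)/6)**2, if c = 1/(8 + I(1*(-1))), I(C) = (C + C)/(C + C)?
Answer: 1/81 ≈ 0.012346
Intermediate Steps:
Y(L) = -3 + L
I(C) = 1 (I(C) = (2*C)/((2*C)) = (2*C)*(1/(2*C)) = 1)
c = 1/9 (c = 1/(8 + 1) = 1/9 ≈ 0.11111)
(c + Y(3)/6)**2 = (1/9 + (-3 + 3)/6)**2 = (1/9 + 0*(1/6))**2 = (1/9 + 0)**2 = (1/9)**2 = 1/81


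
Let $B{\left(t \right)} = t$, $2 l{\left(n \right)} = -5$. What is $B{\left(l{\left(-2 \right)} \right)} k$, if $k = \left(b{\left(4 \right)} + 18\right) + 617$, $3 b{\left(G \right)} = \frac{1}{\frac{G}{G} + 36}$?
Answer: $- \frac{176215}{111} \approx -1587.5$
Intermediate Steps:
$b{\left(G \right)} = \frac{1}{111}$ ($b{\left(G \right)} = \frac{1}{3 \left(\frac{G}{G} + 36\right)} = \frac{1}{3 \left(1 + 36\right)} = \frac{1}{3 \cdot 37} = \frac{1}{3} \cdot \frac{1}{37} = \frac{1}{111}$)
$l{\left(n \right)} = - \frac{5}{2}$ ($l{\left(n \right)} = \frac{1}{2} \left(-5\right) = - \frac{5}{2}$)
$k = \frac{70486}{111}$ ($k = \left(\frac{1}{111} + 18\right) + 617 = \frac{1999}{111} + 617 = \frac{70486}{111} \approx 635.01$)
$B{\left(l{\left(-2 \right)} \right)} k = \left(- \frac{5}{2}\right) \frac{70486}{111} = - \frac{176215}{111}$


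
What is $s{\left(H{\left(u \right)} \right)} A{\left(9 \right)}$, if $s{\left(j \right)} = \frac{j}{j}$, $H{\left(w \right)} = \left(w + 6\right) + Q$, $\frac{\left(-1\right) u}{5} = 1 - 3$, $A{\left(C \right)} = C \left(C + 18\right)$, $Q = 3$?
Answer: $243$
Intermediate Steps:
$A{\left(C \right)} = C \left(18 + C\right)$
$u = 10$ ($u = - 5 \left(1 - 3\right) = \left(-5\right) \left(-2\right) = 10$)
$H{\left(w \right)} = 9 + w$ ($H{\left(w \right)} = \left(w + 6\right) + 3 = \left(6 + w\right) + 3 = 9 + w$)
$s{\left(j \right)} = 1$
$s{\left(H{\left(u \right)} \right)} A{\left(9 \right)} = 1 \cdot 9 \left(18 + 9\right) = 1 \cdot 9 \cdot 27 = 1 \cdot 243 = 243$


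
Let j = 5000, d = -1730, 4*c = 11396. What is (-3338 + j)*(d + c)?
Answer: 1859778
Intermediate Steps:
c = 2849 (c = (¼)*11396 = 2849)
(-3338 + j)*(d + c) = (-3338 + 5000)*(-1730 + 2849) = 1662*1119 = 1859778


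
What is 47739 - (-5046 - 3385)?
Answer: 56170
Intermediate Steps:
47739 - (-5046 - 3385) = 47739 - 1*(-8431) = 47739 + 8431 = 56170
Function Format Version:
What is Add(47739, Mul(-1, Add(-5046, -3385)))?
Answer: 56170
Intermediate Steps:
Add(47739, Mul(-1, Add(-5046, -3385))) = Add(47739, Mul(-1, -8431)) = Add(47739, 8431) = 56170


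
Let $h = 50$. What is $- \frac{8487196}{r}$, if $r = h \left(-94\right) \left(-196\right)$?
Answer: $- \frac{2121799}{230300} \approx -9.2132$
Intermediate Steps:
$r = 921200$ ($r = 50 \left(-94\right) \left(-196\right) = \left(-4700\right) \left(-196\right) = 921200$)
$- \frac{8487196}{r} = - \frac{8487196}{921200} = \left(-8487196\right) \frac{1}{921200} = - \frac{2121799}{230300}$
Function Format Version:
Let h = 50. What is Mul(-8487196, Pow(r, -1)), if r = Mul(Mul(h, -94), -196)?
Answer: Rational(-2121799, 230300) ≈ -9.2132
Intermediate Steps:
r = 921200 (r = Mul(Mul(50, -94), -196) = Mul(-4700, -196) = 921200)
Mul(-8487196, Pow(r, -1)) = Mul(-8487196, Pow(921200, -1)) = Mul(-8487196, Rational(1, 921200)) = Rational(-2121799, 230300)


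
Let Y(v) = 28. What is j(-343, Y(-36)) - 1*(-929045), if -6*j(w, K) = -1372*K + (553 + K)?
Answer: 5612105/6 ≈ 9.3535e+5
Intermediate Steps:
j(w, K) = -553/6 + 457*K/2 (j(w, K) = -(-1372*K + (553 + K))/6 = -(553 - 1371*K)/6 = -553/6 + 457*K/2)
j(-343, Y(-36)) - 1*(-929045) = (-553/6 + (457/2)*28) - 1*(-929045) = (-553/6 + 6398) + 929045 = 37835/6 + 929045 = 5612105/6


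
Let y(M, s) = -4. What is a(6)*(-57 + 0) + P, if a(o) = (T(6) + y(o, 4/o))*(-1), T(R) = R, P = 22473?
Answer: 22587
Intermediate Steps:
a(o) = -2 (a(o) = (6 - 4)*(-1) = 2*(-1) = -2)
a(6)*(-57 + 0) + P = -2*(-57 + 0) + 22473 = -2*(-57) + 22473 = 114 + 22473 = 22587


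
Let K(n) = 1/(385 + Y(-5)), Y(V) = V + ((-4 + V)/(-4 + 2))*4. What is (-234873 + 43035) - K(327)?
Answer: -76351525/398 ≈ -1.9184e+5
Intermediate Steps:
Y(V) = 8 - V (Y(V) = V + ((-4 + V)/(-2))*4 = V + ((-4 + V)*(-½))*4 = V + (2 - V/2)*4 = V + (8 - 2*V) = 8 - V)
K(n) = 1/398 (K(n) = 1/(385 + (8 - 1*(-5))) = 1/(385 + (8 + 5)) = 1/(385 + 13) = 1/398)
(-234873 + 43035) - K(327) = (-234873 + 43035) - 1*1/398 = -191838 - 1/398 = -76351525/398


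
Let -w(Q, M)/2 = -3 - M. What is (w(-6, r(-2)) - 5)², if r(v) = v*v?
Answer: 81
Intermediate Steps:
r(v) = v²
w(Q, M) = 6 + 2*M (w(Q, M) = -2*(-3 - M) = 6 + 2*M)
(w(-6, r(-2)) - 5)² = ((6 + 2*(-2)²) - 5)² = ((6 + 2*4) - 5)² = ((6 + 8) - 5)² = (14 - 5)² = 9² = 81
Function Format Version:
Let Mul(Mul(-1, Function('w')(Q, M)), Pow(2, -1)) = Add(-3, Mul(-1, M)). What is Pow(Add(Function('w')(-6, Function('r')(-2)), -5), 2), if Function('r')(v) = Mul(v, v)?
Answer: 81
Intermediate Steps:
Function('r')(v) = Pow(v, 2)
Function('w')(Q, M) = Add(6, Mul(2, M)) (Function('w')(Q, M) = Mul(-2, Add(-3, Mul(-1, M))) = Add(6, Mul(2, M)))
Pow(Add(Function('w')(-6, Function('r')(-2)), -5), 2) = Pow(Add(Add(6, Mul(2, Pow(-2, 2))), -5), 2) = Pow(Add(Add(6, Mul(2, 4)), -5), 2) = Pow(Add(Add(6, 8), -5), 2) = Pow(Add(14, -5), 2) = Pow(9, 2) = 81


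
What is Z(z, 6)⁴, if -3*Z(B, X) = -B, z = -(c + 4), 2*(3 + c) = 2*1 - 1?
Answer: 1/16 ≈ 0.062500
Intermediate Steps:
c = -5/2 (c = -3 + (2*1 - 1)/2 = -3 + (2 - 1)/2 = -3 + (½)*1 = -3 + ½ = -5/2 ≈ -2.5000)
z = -3/2 (z = -(-5/2 + 4) = -1*3/2 = -3/2 ≈ -1.5000)
Z(B, X) = B/3 (Z(B, X) = -(-1)*B/3 = B/3)
Z(z, 6)⁴ = ((⅓)*(-3/2))⁴ = (-½)⁴ = 1/16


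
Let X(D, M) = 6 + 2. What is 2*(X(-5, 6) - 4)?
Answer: 8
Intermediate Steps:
X(D, M) = 8
2*(X(-5, 6) - 4) = 2*(8 - 4) = 2*4 = 8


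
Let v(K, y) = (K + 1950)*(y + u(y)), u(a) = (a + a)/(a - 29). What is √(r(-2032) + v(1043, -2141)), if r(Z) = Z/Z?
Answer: I*√7536719232595/1085 ≈ 2530.2*I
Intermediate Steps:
u(a) = 2*a/(-29 + a) (u(a) = (2*a)/(-29 + a) = 2*a/(-29 + a))
v(K, y) = (1950 + K)*(y + 2*y/(-29 + y)) (v(K, y) = (K + 1950)*(y + 2*y/(-29 + y)) = (1950 + K)*(y + 2*y/(-29 + y)))
r(Z) = 1
√(r(-2032) + v(1043, -2141)) = √(1 - 2141*(3900 + 2*1043 + (-29 - 2141)*(1950 + 1043))/(-29 - 2141)) = √(1 - 2141*(3900 + 2086 - 2170*2993)/(-2170)) = √(1 - 2141*(-1/2170)*(3900 + 2086 - 6494810)) = √(1 - 2141*(-1/2170)*(-6488824)) = √(1 - 6946286092/1085) = √(-6946285007/1085) = I*√7536719232595/1085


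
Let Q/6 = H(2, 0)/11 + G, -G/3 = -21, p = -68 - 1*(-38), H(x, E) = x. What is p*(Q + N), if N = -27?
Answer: -116190/11 ≈ -10563.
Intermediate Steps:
p = -30 (p = -68 + 38 = -30)
G = 63 (G = -3*(-21) = 63)
Q = 4170/11 (Q = 6*(2/11 + 63) = 6*(695/11) = 4170/11 ≈ 379.09)
p*(Q + N) = -30*(4170/11 - 27) = -30*3873/11 = -116190/11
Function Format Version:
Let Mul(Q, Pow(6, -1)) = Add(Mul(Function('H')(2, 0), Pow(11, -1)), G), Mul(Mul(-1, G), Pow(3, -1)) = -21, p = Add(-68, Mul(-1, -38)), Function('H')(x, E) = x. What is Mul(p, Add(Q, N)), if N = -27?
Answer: Rational(-116190, 11) ≈ -10563.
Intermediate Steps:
p = -30 (p = Add(-68, 38) = -30)
G = 63 (G = Mul(-3, -21) = 63)
Q = Rational(4170, 11) (Q = Mul(6, Add(Mul(2, Pow(11, -1)), 63)) = Mul(6, Add(Mul(2, Rational(1, 11)), 63)) = Mul(6, Add(Rational(2, 11), 63)) = Mul(6, Rational(695, 11)) = Rational(4170, 11) ≈ 379.09)
Mul(p, Add(Q, N)) = Mul(-30, Add(Rational(4170, 11), -27)) = Mul(-30, Rational(3873, 11)) = Rational(-116190, 11)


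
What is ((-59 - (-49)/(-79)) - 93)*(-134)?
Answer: 1615638/79 ≈ 20451.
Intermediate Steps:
((-59 - (-49)/(-79)) - 93)*(-134) = ((-59 - (-49)*(-1)/79) - 93)*(-134) = ((-59 - 1*49/79) - 93)*(-134) = ((-59 - 49/79) - 93)*(-134) = (-4710/79 - 93)*(-134) = -12057/79*(-134) = 1615638/79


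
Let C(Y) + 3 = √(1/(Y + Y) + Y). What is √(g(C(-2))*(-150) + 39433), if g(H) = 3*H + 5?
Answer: √(40033 - 675*I) ≈ 200.09 - 1.687*I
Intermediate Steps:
C(Y) = -3 + √(Y + 1/(2*Y)) (C(Y) = -3 + √(1/(Y + Y) + Y) = -3 + √(1/(2*Y) + Y) = -3 + √(Y + 1/(2*Y)))
g(H) = 5 + 3*H
√(g(C(-2))*(-150) + 39433) = √((5 + 3*(-3 + √(2/(-2) + 4*(-2))/2))*(-150) + 39433) = √((5 + 3*(-3 + √(2*(-½) - 8)/2))*(-150) + 39433) = √((5 + 3*(-3 + √(-1 - 8)/2))*(-150) + 39433) = √((5 + 3*(-3 + √(-9)/2))*(-150) + 39433) = √((5 + 3*(-3 + (3*I)/2))*(-150) + 39433) = √((5 + 3*(-3 + 3*I/2))*(-150) + 39433) = √((5 + (-9 + 9*I/2))*(-150) + 39433) = √((-4 + 9*I/2)*(-150) + 39433) = √((600 - 675*I) + 39433) = √(40033 - 675*I)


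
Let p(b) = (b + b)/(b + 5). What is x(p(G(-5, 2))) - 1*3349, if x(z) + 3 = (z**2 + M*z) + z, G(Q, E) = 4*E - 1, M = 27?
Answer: -119447/36 ≈ -3318.0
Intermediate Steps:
G(Q, E) = -1 + 4*E
p(b) = 2*b/(5 + b) (p(b) = (2*b)/(5 + b) = 2*b/(5 + b))
x(z) = -3 + z**2 + 28*z (x(z) = -3 + ((z**2 + 27*z) + z) = -3 + (z**2 + 28*z) = -3 + z**2 + 28*z)
x(p(G(-5, 2))) - 1*3349 = (-3 + (2*(-1 + 4*2)/(5 + (-1 + 4*2)))**2 + 28*(2*(-1 + 4*2)/(5 + (-1 + 4*2)))) - 1*3349 = (-3 + (2*(-1 + 8)/(5 + (-1 + 8)))**2 + 28*(2*(-1 + 8)/(5 + (-1 + 8)))) - 3349 = (-3 + (2*7/(5 + 7))**2 + 28*(2*7/(5 + 7))) - 3349 = (-3 + (2*7/12)**2 + 28*(2*7/12)) - 3349 = (-3 + (2*7*(1/12))**2 + 28*(2*7*(1/12))) - 3349 = (-3 + (7/6)**2 + 28*(7/6)) - 3349 = (-3 + 49/36 + 98/3) - 3349 = 1117/36 - 3349 = -119447/36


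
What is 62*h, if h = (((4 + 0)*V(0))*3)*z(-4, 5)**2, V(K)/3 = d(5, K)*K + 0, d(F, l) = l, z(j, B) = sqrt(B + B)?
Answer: 0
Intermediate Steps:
z(j, B) = sqrt(2)*sqrt(B) (z(j, B) = sqrt(2*B) = sqrt(2)*sqrt(B))
V(K) = 3*K**2 (V(K) = 3*(K*K + 0) = 3*(K**2 + 0) = 3*K**2)
h = 0 (h = (((4 + 0)*(3*0**2))*3)*(sqrt(2)*sqrt(5))**2 = ((4*(3*0))*3)*(sqrt(10))**2 = ((4*0)*3)*10 = (0*3)*10 = 0*10 = 0)
62*h = 62*0 = 0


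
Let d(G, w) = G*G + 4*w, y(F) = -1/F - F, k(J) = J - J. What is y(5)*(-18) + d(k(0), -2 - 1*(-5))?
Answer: 528/5 ≈ 105.60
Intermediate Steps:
k(J) = 0
y(F) = -F - 1/F
d(G, w) = G² + 4*w
y(5)*(-18) + d(k(0), -2 - 1*(-5)) = (-1*5 - 1/5)*(-18) + (0² + 4*(-2 - 1*(-5))) = (-5 - 1*⅕)*(-18) + (0 + 4*(-2 + 5)) = (-5 - ⅕)*(-18) + (0 + 4*3) = -26/5*(-18) + (0 + 12) = 468/5 + 12 = 528/5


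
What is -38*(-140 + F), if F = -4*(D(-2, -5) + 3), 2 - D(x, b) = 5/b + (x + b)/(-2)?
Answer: 5700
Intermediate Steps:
D(x, b) = 2 + b/2 + x/2 - 5/b (D(x, b) = 2 - (5/b + (x + b)/(-2)) = 2 - (5/b + (b + x)*(-½)) = 2 - (5/b + (-b/2 - x/2)) = 2 - (5/b - b/2 - x/2) = 2 + (b/2 + x/2 - 5/b) = 2 + b/2 + x/2 - 5/b)
F = -10 (F = -4*((½)*(-10 - 5*(4 - 5 - 2))/(-5) + 3) = -4*((½)*(-⅕)*(-10 - 5*(-3)) + 3) = -4*((½)*(-⅕)*(-10 + 15) + 3) = -4*((½)*(-⅕)*5 + 3) = -4*(-½ + 3) = -4*5/2 = -10)
-38*(-140 + F) = -38*(-140 - 10) = -38*(-150) = 5700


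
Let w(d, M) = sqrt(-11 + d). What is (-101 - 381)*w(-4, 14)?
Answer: -482*I*sqrt(15) ≈ -1866.8*I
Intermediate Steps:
(-101 - 381)*w(-4, 14) = (-101 - 381)*sqrt(-11 - 4) = -482*I*sqrt(15)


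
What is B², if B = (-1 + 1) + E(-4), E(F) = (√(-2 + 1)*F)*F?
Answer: -256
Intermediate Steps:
E(F) = I*F² (E(F) = (√(-1)*F)*F = (I*F)*F = I*F²)
B = 16*I (B = (-1 + 1) + I*(-4)² = 0 + I*16 = 0 + 16*I = 16*I ≈ 16.0*I)
B² = (16*I)² = -256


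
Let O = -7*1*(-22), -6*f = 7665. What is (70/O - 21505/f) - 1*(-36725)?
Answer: 206528402/5621 ≈ 36742.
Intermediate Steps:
f = -2555/2 (f = -1/6*7665 = -2555/2 ≈ -1277.5)
O = 154 (O = -7*(-22) = 154)
(70/O - 21505/f) - 1*(-36725) = (70/154 - 21505/(-2555/2)) - 1*(-36725) = (70*(1/154) - 21505*(-2/2555)) + 36725 = (5/11 + 8602/511) + 36725 = 97177/5621 + 36725 = 206528402/5621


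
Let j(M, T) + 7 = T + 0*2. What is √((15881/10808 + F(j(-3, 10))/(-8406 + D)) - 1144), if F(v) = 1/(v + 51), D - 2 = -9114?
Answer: I*√207344539626692526870/426002724 ≈ 33.801*I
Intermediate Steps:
j(M, T) = -7 + T (j(M, T) = -7 + (T + 0*2) = -7 + (T + 0) = -7 + T)
D = -9112 (D = 2 - 9114 = -9112)
F(v) = 1/(51 + v)
√((15881/10808 + F(j(-3, 10))/(-8406 + D)) - 1144) = √((15881/10808 + 1/((51 + (-7 + 10))*(-8406 - 9112))) - 1144) = √((15881*(1/10808) + 1/((51 + 3)*(-17518))) - 1144) = √((15881/10808 - 1/17518/54) - 1144) = √((15881/10808 + (1/54)*(-1/17518)) - 1144) = √((15881/10808 - 1/945972) - 1144) = √(3755742631/2556016344 - 1144) = √(-2920326954905/2556016344) = I*√207344539626692526870/426002724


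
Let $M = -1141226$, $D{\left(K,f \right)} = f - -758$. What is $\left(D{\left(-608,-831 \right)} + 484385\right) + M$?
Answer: $-656914$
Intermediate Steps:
$D{\left(K,f \right)} = 758 + f$ ($D{\left(K,f \right)} = f + 758 = 758 + f$)
$\left(D{\left(-608,-831 \right)} + 484385\right) + M = \left(\left(758 - 831\right) + 484385\right) - 1141226 = \left(-73 + 484385\right) - 1141226 = 484312 - 1141226 = -656914$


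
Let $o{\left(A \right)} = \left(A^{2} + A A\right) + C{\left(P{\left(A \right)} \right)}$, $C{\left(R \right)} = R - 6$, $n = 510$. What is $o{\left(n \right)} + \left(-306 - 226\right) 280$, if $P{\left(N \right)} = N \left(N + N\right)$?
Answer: $891434$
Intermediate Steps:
$P{\left(N \right)} = 2 N^{2}$ ($P{\left(N \right)} = N 2 N = 2 N^{2}$)
$C{\left(R \right)} = -6 + R$
$o{\left(A \right)} = -6 + 4 A^{2}$ ($o{\left(A \right)} = \left(A^{2} + A A\right) + \left(-6 + 2 A^{2}\right) = \left(A^{2} + A^{2}\right) + \left(-6 + 2 A^{2}\right) = 2 A^{2} + \left(-6 + 2 A^{2}\right) = -6 + 4 A^{2}$)
$o{\left(n \right)} + \left(-306 - 226\right) 280 = \left(-6 + 4 \cdot 510^{2}\right) + \left(-306 - 226\right) 280 = \left(-6 + 4 \cdot 260100\right) - 148960 = \left(-6 + 1040400\right) - 148960 = 1040394 - 148960 = 891434$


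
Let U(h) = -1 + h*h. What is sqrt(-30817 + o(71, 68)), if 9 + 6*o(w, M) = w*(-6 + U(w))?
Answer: 3*sqrt(12778)/2 ≈ 169.56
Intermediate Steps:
U(h) = -1 + h**2
o(w, M) = -3/2 + w*(-7 + w**2)/6 (o(w, M) = -3/2 + (w*(-6 + (-1 + w**2)))/6 = -3/2 + (w*(-7 + w**2))/6 = -3/2 + w*(-7 + w**2)/6)
sqrt(-30817 + o(71, 68)) = sqrt(-30817 + (-3/2 - 7/6*71 + (1/6)*71**3)) = sqrt(-30817 + (-3/2 - 497/6 + (1/6)*357911)) = sqrt(-30817 + (-3/2 - 497/6 + 357911/6)) = sqrt(-30817 + 119135/2) = sqrt(57501/2) = 3*sqrt(12778)/2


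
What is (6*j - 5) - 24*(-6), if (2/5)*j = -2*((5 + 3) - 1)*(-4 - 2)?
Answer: 1399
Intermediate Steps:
j = 210 (j = 5*(-2*((5 + 3) - 1)*(-4 - 2))/2 = 5*(-2*(8 - 1)*(-6))/2 = 5*(-14*(-6))/2 = 5*(-2*(-42))/2 = (5/2)*84 = 210)
(6*j - 5) - 24*(-6) = (6*210 - 5) - 24*(-6) = (1260 - 5) + 144 = 1255 + 144 = 1399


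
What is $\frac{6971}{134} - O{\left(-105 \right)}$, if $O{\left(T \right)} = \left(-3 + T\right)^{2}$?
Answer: $- \frac{1556005}{134} \approx -11612.0$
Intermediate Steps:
$\frac{6971}{134} - O{\left(-105 \right)} = \frac{6971}{134} - \left(-3 - 105\right)^{2} = 6971 \cdot \frac{1}{134} - \left(-108\right)^{2} = \frac{6971}{134} - 11664 = - \frac{1556005}{134}$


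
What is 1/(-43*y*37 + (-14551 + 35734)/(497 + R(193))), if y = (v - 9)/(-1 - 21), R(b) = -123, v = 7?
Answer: -374/32911 ≈ -0.011364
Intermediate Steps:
y = 1/11 (y = (7 - 9)/(-1 - 21) = -2/(-22) = -2*(-1/22) = 1/11 ≈ 0.090909)
1/(-43*y*37 + (-14551 + 35734)/(497 + R(193))) = 1/(-43*1/11*37 + (-14551 + 35734)/(497 - 123)) = 1/(-43/11*37 + 21183/374) = 1/(-1591/11 + 21183*(1/374)) = 1/(-1591/11 + 21183/374) = 1/(-32911/374) = -374/32911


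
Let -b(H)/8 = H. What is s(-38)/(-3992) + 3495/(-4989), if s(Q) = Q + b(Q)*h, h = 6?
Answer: -3810399/3319348 ≈ -1.1479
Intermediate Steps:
b(H) = -8*H
s(Q) = -47*Q (s(Q) = Q - 8*Q*6 = Q - 48*Q = -47*Q)
s(-38)/(-3992) + 3495/(-4989) = -47*(-38)/(-3992) + 3495/(-4989) = 1786*(-1/3992) + 3495*(-1/4989) = -893/1996 - 1165/1663 = -3810399/3319348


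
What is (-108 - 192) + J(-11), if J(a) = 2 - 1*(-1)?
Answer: -297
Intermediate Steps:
J(a) = 3 (J(a) = 2 + 1 = 3)
(-108 - 192) + J(-11) = (-108 - 192) + 3 = -300 + 3 = -297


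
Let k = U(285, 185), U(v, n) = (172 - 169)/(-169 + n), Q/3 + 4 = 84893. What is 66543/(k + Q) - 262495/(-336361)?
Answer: 475900444831/456853919225 ≈ 1.0417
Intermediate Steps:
Q = 254667 (Q = -12 + 3*84893 = -12 + 254679 = 254667)
U(v, n) = 3/(-169 + n)
k = 3/16 (k = 3/(-169 + 185) = 3/16 ≈ 0.18750)
66543/(k + Q) - 262495/(-336361) = 66543/(3/16 + 254667) - 262495/(-336361) = 66543/(4074675/16) - 262495*(-1/336361) = 66543*(16/4074675) + 262495/336361 = 354896/1358225 + 262495/336361 = 475900444831/456853919225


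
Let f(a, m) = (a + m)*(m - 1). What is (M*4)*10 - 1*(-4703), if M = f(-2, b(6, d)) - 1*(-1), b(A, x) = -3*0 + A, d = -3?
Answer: 5543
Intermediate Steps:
b(A, x) = A (b(A, x) = 0 + A = A)
f(a, m) = (-1 + m)*(a + m) (f(a, m) = (a + m)*(-1 + m) = (-1 + m)*(a + m))
M = 21 (M = (6**2 - 1*(-2) - 1*6 - 2*6) - 1*(-1) = (36 + 2 - 6 - 12) + 1 = 20 + 1 = 21)
(M*4)*10 - 1*(-4703) = (21*4)*10 - 1*(-4703) = 84*10 + 4703 = 840 + 4703 = 5543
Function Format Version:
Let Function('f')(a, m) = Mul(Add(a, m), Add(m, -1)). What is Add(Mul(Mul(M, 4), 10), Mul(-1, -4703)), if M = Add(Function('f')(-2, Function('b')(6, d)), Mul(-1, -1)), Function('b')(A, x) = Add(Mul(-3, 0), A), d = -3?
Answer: 5543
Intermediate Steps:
Function('b')(A, x) = A (Function('b')(A, x) = Add(0, A) = A)
Function('f')(a, m) = Mul(Add(-1, m), Add(a, m)) (Function('f')(a, m) = Mul(Add(a, m), Add(-1, m)) = Mul(Add(-1, m), Add(a, m)))
M = 21 (M = Add(Add(Pow(6, 2), Mul(-1, -2), Mul(-1, 6), Mul(-2, 6)), Mul(-1, -1)) = Add(Add(36, 2, -6, -12), 1) = Add(20, 1) = 21)
Add(Mul(Mul(M, 4), 10), Mul(-1, -4703)) = Add(Mul(Mul(21, 4), 10), Mul(-1, -4703)) = Add(Mul(84, 10), 4703) = Add(840, 4703) = 5543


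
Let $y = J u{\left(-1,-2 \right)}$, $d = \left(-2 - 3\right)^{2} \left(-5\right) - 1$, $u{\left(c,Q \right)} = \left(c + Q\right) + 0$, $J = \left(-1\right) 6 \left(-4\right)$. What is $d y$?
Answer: $9072$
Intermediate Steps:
$J = 24$ ($J = \left(-6\right) \left(-4\right) = 24$)
$u{\left(c,Q \right)} = Q + c$ ($u{\left(c,Q \right)} = \left(Q + c\right) + 0 = Q + c$)
$d = -126$ ($d = \left(-5\right)^{2} \left(-5\right) - 1 = 25 \left(-5\right) - 1 = -125 - 1 = -126$)
$y = -72$ ($y = 24 \left(-2 - 1\right) = 24 \left(-3\right) = -72$)
$d y = \left(-126\right) \left(-72\right) = 9072$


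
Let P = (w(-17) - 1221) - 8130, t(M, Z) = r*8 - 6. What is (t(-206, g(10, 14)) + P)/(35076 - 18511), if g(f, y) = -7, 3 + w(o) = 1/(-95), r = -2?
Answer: -890721/1573675 ≈ -0.56601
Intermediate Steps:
w(o) = -286/95 (w(o) = -3 + 1/(-95) = -3 - 1/95 = -286/95)
t(M, Z) = -22 (t(M, Z) = -2*8 - 6 = -16 - 6 = -22)
P = -888631/95 (P = (-286/95 - 1221) - 8130 = -116281/95 - 8130 = -888631/95 ≈ -9354.0)
(t(-206, g(10, 14)) + P)/(35076 - 18511) = (-22 - 888631/95)/(35076 - 18511) = -890721/95/16565 = -890721/95*1/16565 = -890721/1573675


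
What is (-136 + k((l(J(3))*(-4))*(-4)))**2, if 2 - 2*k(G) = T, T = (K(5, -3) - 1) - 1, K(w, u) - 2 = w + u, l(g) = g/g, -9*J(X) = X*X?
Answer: 18496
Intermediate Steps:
J(X) = -X**2/9 (J(X) = -X*X/9 = -X**2/9)
l(g) = 1
K(w, u) = 2 + u + w (K(w, u) = 2 + (w + u) = 2 + (u + w) = 2 + u + w)
T = 2 (T = ((2 - 3 + 5) - 1) - 1 = (4 - 1) - 1 = 3 - 1 = 2)
k(G) = 0 (k(G) = 1 - 1/2*2 = 1 - 1 = 0)
(-136 + k((l(J(3))*(-4))*(-4)))**2 = (-136 + 0)**2 = (-136)**2 = 18496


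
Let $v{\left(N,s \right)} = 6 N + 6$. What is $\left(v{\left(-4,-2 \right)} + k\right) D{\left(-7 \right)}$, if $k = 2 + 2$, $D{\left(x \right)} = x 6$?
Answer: $588$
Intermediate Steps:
$D{\left(x \right)} = 6 x$
$v{\left(N,s \right)} = 6 + 6 N$
$k = 4$
$\left(v{\left(-4,-2 \right)} + k\right) D{\left(-7 \right)} = \left(\left(6 + 6 \left(-4\right)\right) + 4\right) 6 \left(-7\right) = \left(\left(6 - 24\right) + 4\right) \left(-42\right) = \left(-18 + 4\right) \left(-42\right) = \left(-14\right) \left(-42\right) = 588$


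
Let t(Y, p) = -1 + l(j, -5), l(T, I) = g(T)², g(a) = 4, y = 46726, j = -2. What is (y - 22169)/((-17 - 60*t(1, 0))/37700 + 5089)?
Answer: 925798900/191854383 ≈ 4.8255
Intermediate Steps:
l(T, I) = 16 (l(T, I) = 4² = 16)
t(Y, p) = 15 (t(Y, p) = -1 + 16 = 15)
(y - 22169)/((-17 - 60*t(1, 0))/37700 + 5089) = (46726 - 22169)/((-17 - 60*15)/37700 + 5089) = 24557/((-17 - 900)*(1/37700) + 5089) = 24557/(-917*1/37700 + 5089) = 24557/(-917/37700 + 5089) = 24557/(191854383/37700) = 24557*(37700/191854383) = 925798900/191854383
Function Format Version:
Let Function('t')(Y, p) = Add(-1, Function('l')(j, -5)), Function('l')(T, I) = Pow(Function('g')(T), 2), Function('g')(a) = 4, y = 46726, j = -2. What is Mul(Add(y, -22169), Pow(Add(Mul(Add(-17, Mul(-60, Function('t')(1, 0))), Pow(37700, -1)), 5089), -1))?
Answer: Rational(925798900, 191854383) ≈ 4.8255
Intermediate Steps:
Function('l')(T, I) = 16 (Function('l')(T, I) = Pow(4, 2) = 16)
Function('t')(Y, p) = 15 (Function('t')(Y, p) = Add(-1, 16) = 15)
Mul(Add(y, -22169), Pow(Add(Mul(Add(-17, Mul(-60, Function('t')(1, 0))), Pow(37700, -1)), 5089), -1)) = Mul(Add(46726, -22169), Pow(Add(Mul(Add(-17, Mul(-60, 15)), Pow(37700, -1)), 5089), -1)) = Mul(24557, Pow(Add(Mul(Add(-17, -900), Rational(1, 37700)), 5089), -1)) = Mul(24557, Pow(Add(Mul(-917, Rational(1, 37700)), 5089), -1)) = Mul(24557, Pow(Add(Rational(-917, 37700), 5089), -1)) = Mul(24557, Pow(Rational(191854383, 37700), -1)) = Mul(24557, Rational(37700, 191854383)) = Rational(925798900, 191854383)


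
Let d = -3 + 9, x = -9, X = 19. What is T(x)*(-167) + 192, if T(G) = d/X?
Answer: 2646/19 ≈ 139.26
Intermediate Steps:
d = 6
T(G) = 6/19
T(x)*(-167) + 192 = (6/19)*(-167) + 192 = -1002/19 + 192 = 2646/19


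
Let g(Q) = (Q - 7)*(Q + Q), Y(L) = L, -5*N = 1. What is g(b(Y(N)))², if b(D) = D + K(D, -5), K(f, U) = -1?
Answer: 242064/625 ≈ 387.30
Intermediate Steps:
N = -⅕ (N = -⅕*1 = -⅕ ≈ -0.20000)
b(D) = -1 + D (b(D) = D - 1 = -1 + D)
g(Q) = 2*Q*(-7 + Q) (g(Q) = (-7 + Q)*(2*Q) = 2*Q*(-7 + Q))
g(b(Y(N)))² = (2*(-1 - ⅕)*(-7 + (-1 - ⅕)))² = (2*(-6/5)*(-7 - 6/5))² = (2*(-6/5)*(-41/5))² = (492/25)² = 242064/625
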